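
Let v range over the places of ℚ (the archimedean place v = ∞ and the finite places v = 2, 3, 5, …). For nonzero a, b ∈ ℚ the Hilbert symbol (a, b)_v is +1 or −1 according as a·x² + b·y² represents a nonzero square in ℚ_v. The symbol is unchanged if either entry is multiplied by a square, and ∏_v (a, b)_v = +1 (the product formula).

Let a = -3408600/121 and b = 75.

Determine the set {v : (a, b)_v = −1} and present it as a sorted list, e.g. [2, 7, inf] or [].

Mod squares: a ≡ -34086, b ≡ 3. Check v ∈ {∞, 2, 3, 5, 11, 13, 19, 23}.
v=∞: -34086 < 0 and 3 > 0  ⇒  (a,b)_∞ = +1.
v=13: a=13^1·(≡9), b=13^0·(≡10) mod 13; (9|13)=+1, (10|13)=+1; (−1)^{1·0·6}·(+1)^0·(+1)^1 = +1.
v=11: a=11^-2·(≡3), b=11^0·(≡9) mod 11; (3|11)=+1, (9|11)=+1; (−1)^{-2·0·5}·(+1)^0·(+1)^-2 = +1.
v=5: a=5^2·(≡1), b=5^2·(≡3) mod 5; (1|5)=+1, (3|5)=-1; (−1)^{2·2·2}·(+1)^2·(-1)^2 = +1.
v=23: a=23^1·(≡2), b=23^0·(≡6) mod 23; (2|23)=+1, (6|23)=+1; (−1)^{1·0·11}·(+1)^0·(+1)^1 = +1.
v=3: a=3^1·(≡2), b=3^1·(≡1) mod 3; (2|3)=-1, (1|3)=+1; (−1)^{1·1·1}·(-1)^1·(+1)^1 = +1.
v=19: a=19^1·(≡16), b=19^0·(≡18) mod 19; (16|19)=+1, (18|19)=-1; (−1)^{1·0·9}·(+1)^0·(-1)^1 = -1.
v=2: v_2(a)=3, v_2(b)=0; units ≡ 5, 3 (mod 8); ε·ε+αω+βω = 0·1+3·1+0·1 ≡ 1  ⇒  (a,b)_2 = -1.
(-34086, 3 / ℚ) ramifies at {2, 19}: a division algebra.

[2, 19]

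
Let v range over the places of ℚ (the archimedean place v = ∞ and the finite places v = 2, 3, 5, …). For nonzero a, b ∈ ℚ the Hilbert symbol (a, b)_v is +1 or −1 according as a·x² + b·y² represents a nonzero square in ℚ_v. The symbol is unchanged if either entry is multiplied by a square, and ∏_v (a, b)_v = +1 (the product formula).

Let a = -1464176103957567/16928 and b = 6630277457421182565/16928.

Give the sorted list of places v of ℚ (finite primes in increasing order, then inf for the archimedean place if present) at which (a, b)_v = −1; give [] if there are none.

[2, 11, 13, 17]

Mod squares: a ≡ -13566, b ≡ 170170. Check v ∈ {∞, 2, 3, 5, 7, 11, 13, 17, 19, 23}.
v=5: a=5^0·(≡1), b=5^1·(≡1) mod 5; (1|5)=+1, (1|5)=+1; (−1)^{0·1·2}·(+1)^1·(+1)^0 = +1.
v=2: v_2(a)=-5, v_2(b)=-5; units ≡ 1, 5 (mod 8); ε·ε+αω+βω = 0·0+-5·1+-5·0 ≡ 1  ⇒  (a,b)_2 = -1.
v=17: a=17^1·(≡1), b=17^1·(≡5) mod 17; (1|17)=+1, (5|17)=-1; (−1)^{1·1·8}·(+1)^1·(-1)^1 = -1.
v=∞: -13566 < 0 and 170170 > 0  ⇒  (a,b)_∞ = +1.
v=7: a=7^1·(≡4), b=7^1·(≡5) mod 7; (4|7)=+1, (5|7)=-1; (−1)^{1·1·3}·(+1)^1·(-1)^1 = +1.
v=19: a=19^5·(≡14), b=19^6·(≡1) mod 19; (14|19)=-1, (1|19)=+1; (−1)^{5·6·9}·(-1)^6·(+1)^5 = +1.
v=23: a=23^-2·(≡16), b=23^-2·(≡12) mod 23; (16|23)=+1, (12|23)=+1; (−1)^{-2·-2·11}·(+1)^-2·(+1)^-2 = +1.
v=3: a=3^5·(≡2), b=3^4·(≡1) mod 3; (2|3)=-1, (1|3)=+1; (−1)^{5·4·1}·(-1)^4·(+1)^5 = +1.
v=13: a=13^2·(≡6), b=13^3·(≡3) mod 13; (6|13)=-1, (3|13)=+1; (−1)^{2·3·6}·(-1)^3·(+1)^2 = -1.
v=11: a=11^2·(≡8), b=11^3·(≡3) mod 11; (8|11)=-1, (3|11)=+1; (−1)^{2·3·5}·(-1)^3·(+1)^2 = -1.
Ram(-13566, 170170) = {2, 11, 13, 17}; no ℚ_2-point on the conic.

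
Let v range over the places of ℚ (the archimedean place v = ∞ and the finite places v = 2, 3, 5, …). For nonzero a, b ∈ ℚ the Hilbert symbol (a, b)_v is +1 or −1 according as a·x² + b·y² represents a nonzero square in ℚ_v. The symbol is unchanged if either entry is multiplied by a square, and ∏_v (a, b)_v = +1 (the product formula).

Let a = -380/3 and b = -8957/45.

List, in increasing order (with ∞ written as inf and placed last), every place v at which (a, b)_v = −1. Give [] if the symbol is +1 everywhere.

(a, b) ≡ (-285, -265) mod (ℚ^×)²; places V = {2, 3, 5, 13, 19, 53, ∞}.
(a,b)_5: α=1, u≡3; β=-1, v≡2 (mod 5); (3|5)=-1, (2|5)=-1; sign (−1)^0·-1^-1·-1^1 = +1.
(a,b)_13: α=0, u≡12; β=2, v≡2 (mod 13); (12|13)=+1, (2|13)=-1; sign (−1)^0·+1^2·-1^0 = +1.
(a,b)_19: α=1, u≡6; β=0, v≡7 (mod 19); (6|19)=+1, (7|19)=+1; sign (−1)^0·+1^0·+1^1 = +1.
(a,b)_3: α=-1, u≡1; β=-2, v≡2 (mod 3); (1|3)=+1, (2|3)=-1; sign (−1)^0·+1^-2·-1^-1 = -1.
(a,b)_∞: sgn(-285)=−, sgn(-265)=−, so -1.
(a,b)_2: α=2, β=0; u≡3, v≡7 (mod 8); ε(u)ε(v)=1·1, αω(v)=2·0, βω(u)=0·1; sum ≡ 1  ⇒  -1.
(a,b)_53: α=0, u≡50; β=1, v≡41 (mod 53); (50|53)=-1, (41|53)=-1; sign (−1)^0·-1^1·-1^0 = -1.
|Ram(-285, -265)| = 4, even; anisotropic at {2, 3, 53, ∞}.

[2, 3, 53, inf]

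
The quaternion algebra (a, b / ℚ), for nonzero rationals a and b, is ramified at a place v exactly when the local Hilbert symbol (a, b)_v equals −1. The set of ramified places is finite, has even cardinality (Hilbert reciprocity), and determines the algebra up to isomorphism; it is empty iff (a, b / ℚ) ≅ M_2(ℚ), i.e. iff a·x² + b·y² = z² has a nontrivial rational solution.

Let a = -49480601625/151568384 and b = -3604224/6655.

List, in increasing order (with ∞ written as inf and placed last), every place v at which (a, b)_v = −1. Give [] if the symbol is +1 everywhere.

[5, 13, 17, inf]

Mod squares: a ≡ -19635, b ≡ -2145. Check v ∈ {∞, 2, 3, 5, 7, 11, 13, 17, 19, 29}.
v=19: a=19^0·(≡6), b=19^2·(≡2) mod 19; (6|19)=+1, (2|19)=-1; (−1)^{0·2·9}·(+1)^2·(-1)^0 = +1.
v=3: a=3^9·(≡1), b=3^1·(≡2) mod 3; (1|3)=+1, (2|3)=-1; (−1)^{9·1·1}·(+1)^1·(-1)^9 = +1.
v=2: v_2(a)=-14, v_2(b)=8; units ≡ 5, 7 (mod 8); ε·ε+αω+βω = 0·1+-14·0+8·1 ≡ 0  ⇒  (a,b)_2 = +1.
v=7: a=7^1·(≡2), b=7^0·(≡4) mod 7; (2|7)=+1, (4|7)=+1; (−1)^{1·0·3}·(+1)^0·(+1)^1 = +1.
v=17: a=17^1·(≡2), b=17^0·(≡6) mod 17; (2|17)=+1, (6|17)=-1; (−1)^{1·0·8}·(+1)^0·(-1)^1 = -1.
v=13: a=13^2·(≡6), b=13^1·(≡10) mod 13; (6|13)=-1, (10|13)=+1; (−1)^{2·1·6}·(-1)^1·(+1)^2 = -1.
v=5: a=5^3·(≡3), b=5^-1·(≡1) mod 5; (3|5)=-1, (1|5)=+1; (−1)^{3·-1·2}·(-1)^-1·(+1)^3 = -1.
v=29: a=29^-2·(≡27), b=29^0·(≡5) mod 29; (27|29)=-1, (5|29)=+1; (−1)^{-2·0·14}·(-1)^0·(+1)^-2 = +1.
v=11: a=11^-1·(≡6), b=11^-3·(≡5) mod 11; (6|11)=-1, (5|11)=+1; (−1)^{-1·-3·5}·(-1)^-3·(+1)^-1 = +1.
v=∞: -19635 < 0 and -2145 < 0  ⇒  (a,b)_∞ = -1.
|Ram(-19635, -2145)| = 4, even; anisotropic at {5, 13, 17, ∞}.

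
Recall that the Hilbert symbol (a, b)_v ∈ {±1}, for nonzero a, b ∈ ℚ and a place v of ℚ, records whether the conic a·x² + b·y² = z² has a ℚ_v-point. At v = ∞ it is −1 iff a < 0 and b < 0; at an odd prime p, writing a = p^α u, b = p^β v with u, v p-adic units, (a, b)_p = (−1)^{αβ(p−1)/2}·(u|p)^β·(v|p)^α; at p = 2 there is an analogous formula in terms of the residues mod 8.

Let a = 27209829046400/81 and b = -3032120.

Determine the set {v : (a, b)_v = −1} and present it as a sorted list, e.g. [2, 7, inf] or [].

(a, b) ≡ (7106, -15470) mod (ℚ^×)²; places V = {2, 3, 5, 7, 11, 13, 17, 19, ∞}.
(a,b)_17: α=3, u≡7; β=1, v≡4 (mod 17); (7|17)=-1, (4|17)=+1; sign (−1)^0·-1^1·+1^3 = -1.
(a,b)_11: α=1, u≡6; β=0, v≡8 (mod 11); (6|11)=-1, (8|11)=-1; sign (−1)^0·-1^0·-1^1 = -1.
(a,b)_2: α=7, β=3; u≡1, v≡1 (mod 8); ε(u)ε(v)=0·0, αω(v)=7·0, βω(u)=3·0; sum ≡ 0  ⇒  +1.
(a,b)_∞: sgn(7106)=+, sgn(-15470)=−, so +1.
(a,b)_7: α=2, u≡2; β=3, v≡1 (mod 7); (2|7)=+1, (1|7)=+1; sign (−1)^0·+1^3·+1^2 = +1.
(a,b)_13: α=2, u≡2; β=1, v≡6 (mod 13); (2|13)=-1, (6|13)=-1; sign (−1)^0·-1^1·-1^2 = -1.
(a,b)_19: α=1, u≡12; β=0, v≡14 (mod 19); (12|19)=-1, (14|19)=-1; sign (−1)^0·-1^0·-1^1 = -1.
(a,b)_3: α=-4, u≡2; β=0, v≡1 (mod 3); (2|3)=-1, (1|3)=+1; sign (−1)^0·-1^0·+1^-4 = +1.
(a,b)_5: α=2, u≡1; β=1, v≡1 (mod 5); (1|5)=+1, (1|5)=+1; sign (−1)^0·+1^1·+1^2 = +1.
Ram(7106, -15470) = {11, 13, 17, 19}; no ℚ_11-point on the conic.

[11, 13, 17, 19]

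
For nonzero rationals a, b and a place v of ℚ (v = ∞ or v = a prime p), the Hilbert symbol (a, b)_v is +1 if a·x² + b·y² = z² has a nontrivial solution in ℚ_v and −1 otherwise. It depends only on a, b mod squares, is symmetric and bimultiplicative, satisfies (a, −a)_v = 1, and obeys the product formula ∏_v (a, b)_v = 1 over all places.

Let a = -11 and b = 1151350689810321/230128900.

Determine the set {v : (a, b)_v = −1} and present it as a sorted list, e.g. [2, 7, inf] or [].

(a, b) ≡ (-11, 33649) mod (ℚ^×)²; places V = {2, 3, 5, 7, 11, 13, 17, 19, 23, 31, 37, 41, ∞}.
(a,b)_17: α=0, u≡6; β=2, v≡3 (mod 17); (6|17)=-1, (3|17)=-1; sign (−1)^0·-1^2·-1^0 = +1.
(a,b)_19: α=0, u≡8; β=1, v≡9 (mod 19); (8|19)=-1, (9|19)=+1; sign (−1)^0·-1^1·+1^0 = -1.
(a,b)_3: α=0, u≡1; β=6, v≡1 (mod 3); (1|3)=+1, (1|3)=+1; sign (−1)^0·+1^6·+1^0 = +1.
(a,b)_31: α=0, u≡20; β=2, v≡4 (mod 31); (20|31)=+1, (4|31)=+1; sign (−1)^0·+1^2·+1^0 = +1.
(a,b)_11: α=1, u≡10; β=1, v≡1 (mod 11); (10|11)=-1, (1|11)=+1; sign (−1)^1·-1^1·+1^1 = +1.
(a,b)_2: α=0, β=-2; u≡5, v≡1 (mod 8); ε(u)ε(v)=0·0, αω(v)=0·0, βω(u)=-2·1; sum ≡ 0  ⇒  +1.
(a,b)_7: α=0, u≡3; β=1, v≡6 (mod 7); (3|7)=-1, (6|7)=-1; sign (−1)^0·-1^1·-1^0 = -1.
(a,b)_41: α=0, u≡30; β=-2, v≡6 (mod 41); (30|41)=-1, (6|41)=-1; sign (−1)^0·-1^-2·-1^0 = +1.
(a,b)_23: α=0, u≡12; β=1, v≡22 (mod 23); (12|23)=+1, (22|23)=-1; sign (−1)^0·+1^1·-1^0 = +1.
(a,b)_37: α=0, u≡26; β=-2, v≡36 (mod 37); (26|37)=+1, (36|37)=+1; sign (−1)^0·+1^-2·+1^0 = +1.
(a,b)_∞: sgn(-11)=−, sgn(33649)=+, so +1.
(a,b)_13: α=0, u≡2; β=2, v≡11 (mod 13); (2|13)=-1, (11|13)=-1; sign (−1)^0·-1^2·-1^0 = +1.
(a,b)_5: α=0, u≡4; β=-2, v≡1 (mod 5); (4|5)=+1, (1|5)=+1; sign (−1)^0·+1^-2·+1^0 = +1.
Ram(-11, 33649) = {7, 19}; no ℚ_7-point on the conic.

[7, 19]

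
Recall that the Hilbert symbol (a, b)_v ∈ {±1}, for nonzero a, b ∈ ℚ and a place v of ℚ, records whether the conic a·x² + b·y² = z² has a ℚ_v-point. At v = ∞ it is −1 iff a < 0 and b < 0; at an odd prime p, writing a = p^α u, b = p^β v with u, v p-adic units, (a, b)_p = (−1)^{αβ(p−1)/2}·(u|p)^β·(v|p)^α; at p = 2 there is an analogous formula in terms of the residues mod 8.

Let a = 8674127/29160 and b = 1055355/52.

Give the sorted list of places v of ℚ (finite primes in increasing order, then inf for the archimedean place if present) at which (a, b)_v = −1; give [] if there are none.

[2, 3, 5, 7, 11, 13]

(a, b) ≡ (14630, 25935) mod (ℚ^×)²; places V = {2, 3, 5, 7, 11, 13, 19, 23, ∞}.
(a,b)_5: α=-1, u≡1; β=1, v≡3 (mod 5); (1|5)=+1, (3|5)=-1; sign (−1)^0·+1^1·-1^-1 = -1.
(a,b)_11: α=3, u≡6; β=0, v≡6 (mod 11); (6|11)=-1, (6|11)=-1; sign (−1)^0·-1^0·-1^3 = -1.
(a,b)_23: α=0, u≡6; β=2, v≡22 (mod 23); (6|23)=+1, (22|23)=-1; sign (−1)^0·+1^2·-1^0 = +1.
(a,b)_2: α=-3, β=-2; u≡3, v≡7 (mod 8); ε(u)ε(v)=1·1, αω(v)=-3·0, βω(u)=-2·1; sum ≡ 1  ⇒  -1.
(a,b)_3: α=-6, u≡2; β=1, v≡2 (mod 3); (2|3)=-1, (2|3)=-1; sign (−1)^0·-1^1·-1^-6 = -1.
(a,b)_13: α=0, u≡7; β=-1, v≡7 (mod 13); (7|13)=-1, (7|13)=-1; sign (−1)^0·-1^-1·-1^0 = -1.
(a,b)_19: α=1, u≡15; β=1, v≡6 (mod 19); (15|19)=-1, (6|19)=+1; sign (−1)^1·-1^1·+1^1 = +1.
(a,b)_∞: sgn(14630)=+, sgn(25935)=+, so +1.
(a,b)_7: α=3, u≡1; β=1, v≡2 (mod 7); (1|7)=+1, (2|7)=+1; sign (−1)^1·+1^1·+1^3 = -1.
|Ram(14630, 25935)| = 6, even; anisotropic at {2, 3, 5, 7, 11, 13}.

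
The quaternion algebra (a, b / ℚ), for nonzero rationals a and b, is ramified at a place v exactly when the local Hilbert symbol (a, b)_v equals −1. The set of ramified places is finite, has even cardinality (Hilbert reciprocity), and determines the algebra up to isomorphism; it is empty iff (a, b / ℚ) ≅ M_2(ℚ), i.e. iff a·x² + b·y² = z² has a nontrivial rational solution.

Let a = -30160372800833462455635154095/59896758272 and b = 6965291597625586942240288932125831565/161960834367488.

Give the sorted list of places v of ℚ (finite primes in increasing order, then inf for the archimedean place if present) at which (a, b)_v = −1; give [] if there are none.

Mod squares: a ≡ -8990, b ≡ 436077930. Check v ∈ {∞, 2, 3, 5, 7, 11, 13, 19, 23, 29, 31, 37}.
v=23: a=23^8·(≡8), b=23^11·(≡14) mod 23; (8|23)=+1, (14|23)=-1; (−1)^{8·11·11}·(+1)^11·(-1)^8 = +1.
v=31: a=31^1·(≡19), b=31^1·(≡10) mod 31; (19|31)=+1, (10|31)=+1; (−1)^{1·1·15}·(+1)^1·(+1)^1 = -1.
v=19: a=19^4·(≡11), b=19^5·(≡14) mod 19; (11|19)=+1, (14|19)=-1; (−1)^{4·5·9}·(+1)^5·(-1)^4 = +1.
v=11: a=11^2·(≡6), b=11^2·(≡7) mod 11; (6|11)=-1, (7|11)=-1; (−1)^{2·2·5}·(-1)^2·(-1)^2 = +1.
v=13: a=13^-4·(≡6), b=13^-6·(≡2) mod 13; (6|13)=-1, (2|13)=-1; (−1)^{-4·-6·6}·(-1)^-6·(-1)^-4 = +1.
v=3: a=3^4·(≡1), b=3^7·(≡1) mod 3; (1|3)=+1, (1|3)=+1; (−1)^{4·7·1}·(+1)^7·(+1)^4 = +1.
v=2: v_2(a)=-21, v_2(b)=-25; units ≡ 1, 5 (mod 8); ε·ε+αω+βω = 0·0+-21·1+-25·0 ≡ 1  ⇒  (a,b)_2 = -1.
v=5: a=5^1·(≡3), b=5^1·(≡1) mod 5; (3|5)=-1, (1|5)=+1; (−1)^{1·1·2}·(-1)^1·(+1)^1 = -1.
v=37: a=37^2·(≡3), b=37^3·(≡7) mod 37; (3|37)=+1, (7|37)=+1; (−1)^{2·3·18}·(+1)^3·(+1)^2 = +1.
v=∞: -8990 < 0 and 436077930 > 0  ⇒  (a,b)_∞ = +1.
v=7: a=7^2·(≡3), b=7^2·(≡1) mod 7; (3|7)=-1, (1|7)=+1; (−1)^{2·2·3}·(-1)^2·(+1)^2 = +1.
v=29: a=29^1·(≡25), b=29^1·(≡17) mod 29; (25|29)=+1, (17|29)=-1; (−1)^{1·1·14}·(+1)^1·(-1)^1 = -1.
|Ram(-8990, 436077930)| = 4, even; anisotropic at {2, 5, 29, 31}.

[2, 5, 29, 31]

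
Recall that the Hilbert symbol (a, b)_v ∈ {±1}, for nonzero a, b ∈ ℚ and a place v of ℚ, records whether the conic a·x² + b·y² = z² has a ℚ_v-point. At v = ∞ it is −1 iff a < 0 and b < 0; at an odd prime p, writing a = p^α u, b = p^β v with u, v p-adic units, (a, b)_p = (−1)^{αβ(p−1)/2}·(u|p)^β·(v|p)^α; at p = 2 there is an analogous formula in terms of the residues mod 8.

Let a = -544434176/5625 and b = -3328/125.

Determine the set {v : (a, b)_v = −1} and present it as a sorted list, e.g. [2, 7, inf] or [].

Mod squares: a ≡ -26, b ≡ -65. Check v ∈ {∞, 2, 3, 5, 11, 13}.
v=13: a=13^3·(≡7), b=13^1·(≡7) mod 13; (7|13)=-1, (7|13)=-1; (−1)^{3·1·6}·(-1)^1·(-1)^3 = +1.
v=∞: -26 < 0 and -65 < 0  ⇒  (a,b)_∞ = -1.
v=5: a=5^-4·(≡1), b=5^-3·(≡2) mod 5; (1|5)=+1, (2|5)=-1; (−1)^{-4·-3·2}·(+1)^-3·(-1)^-4 = +1.
v=2: v_2(a)=11, v_2(b)=8; units ≡ 3, 7 (mod 8); ε·ε+αω+βω = 1·1+11·0+8·1 ≡ 1  ⇒  (a,b)_2 = -1.
v=11: a=11^2·(≡7), b=11^0·(≡4) mod 11; (7|11)=-1, (4|11)=+1; (−1)^{2·0·5}·(-1)^0·(+1)^2 = +1.
v=3: a=3^-2·(≡1), b=3^0·(≡1) mod 3; (1|3)=+1, (1|3)=+1; (−1)^{-2·0·1}·(+1)^0·(+1)^-2 = +1.
Ram(-26, -65) = {2, ∞}; no ℚ_2-point on the conic.

[2, inf]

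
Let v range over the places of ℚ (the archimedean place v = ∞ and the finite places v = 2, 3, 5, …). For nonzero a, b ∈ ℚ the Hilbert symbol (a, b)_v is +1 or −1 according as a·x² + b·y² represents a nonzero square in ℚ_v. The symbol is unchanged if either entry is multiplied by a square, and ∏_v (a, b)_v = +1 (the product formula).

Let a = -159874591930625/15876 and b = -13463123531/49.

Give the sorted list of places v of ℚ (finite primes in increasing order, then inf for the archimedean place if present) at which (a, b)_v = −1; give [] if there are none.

[13, 19, 29, inf]

Mod squares: a ≡ -1339481, b ≡ -70499. Check v ∈ {∞, 2, 3, 5, 7, 11, 13, 17, 19, 23, 29}.
v=19: a=19^3·(≡2), b=19^2·(≡18) mod 19; (2|19)=-1, (18|19)=-1; (−1)^{3·2·9}·(-1)^2·(-1)^3 = -1.
v=29: a=29^1·(≡26), b=29^1·(≡1) mod 29; (26|29)=-1, (1|29)=+1; (−1)^{1·1·14}·(-1)^1·(+1)^1 = -1.
v=3: a=3^-4·(≡1), b=3^0·(≡1) mod 3; (1|3)=+1, (1|3)=+1; (−1)^{-4·0·1}·(+1)^0·(+1)^-4 = +1.
v=5: a=5^4·(≡1), b=5^0·(≡1) mod 5; (1|5)=+1, (1|5)=+1; (−1)^{4·0·2}·(+1)^0·(+1)^4 = +1.
v=7: a=7^-2·(≡1), b=7^-2·(≡3) mod 7; (1|7)=+1, (3|7)=-1; (−1)^{-2·-2·3}·(+1)^-2·(-1)^-2 = +1.
v=∞: -1339481 < 0 and -70499 < 0  ⇒  (a,b)_∞ = -1.
v=2: v_2(a)=-2, v_2(b)=0; units ≡ 7, 5 (mod 8); ε·ε+αω+βω = 1·0+-2·1+0·0 ≡ 0  ⇒  (a,b)_2 = +1.
v=13: a=13^1·(≡4), b=13^1·(≡8) mod 13; (4|13)=+1, (8|13)=-1; (−1)^{1·1·6}·(+1)^1·(-1)^1 = -1.
v=17: a=17^1·(≡15), b=17^1·(≡13) mod 17; (15|17)=+1, (13|17)=+1; (−1)^{1·1·8}·(+1)^1·(+1)^1 = +1.
v=23: a=23^2·(≡2), b=23^2·(≡17) mod 23; (2|23)=+1, (17|23)=-1; (−1)^{2·2·11}·(+1)^2·(-1)^2 = +1.
v=11: a=11^1·(≡6), b=11^1·(≡5) mod 11; (6|11)=-1, (5|11)=+1; (−1)^{1·1·5}·(-1)^1·(+1)^1 = +1.
(-1339481, -70499 / ℚ) ramifies at {13, 19, 29, ∞}: a division algebra.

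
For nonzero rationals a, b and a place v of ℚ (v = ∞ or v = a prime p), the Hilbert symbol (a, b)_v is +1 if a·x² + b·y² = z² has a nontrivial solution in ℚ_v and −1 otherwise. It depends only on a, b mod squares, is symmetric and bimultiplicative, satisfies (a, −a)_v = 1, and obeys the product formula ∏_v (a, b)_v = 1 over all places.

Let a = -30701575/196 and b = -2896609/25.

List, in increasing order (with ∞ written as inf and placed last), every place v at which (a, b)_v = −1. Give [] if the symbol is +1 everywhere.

Mod squares: a ≡ -1228063, b ≡ -2896609. Check v ∈ {∞, 2, 5, 7, 17, 29, 31, 41, 43, 47, 53}.
v=7: a=7^-2·(≡3), b=7^0·(≡3) mod 7; (3|7)=-1, (3|7)=-1; (−1)^{-2·0·3}·(-1)^0·(-1)^-2 = +1.
v=31: a=31^0·(≡5), b=31^1·(≡6) mod 31; (5|31)=+1, (6|31)=-1; (−1)^{0·1·15}·(+1)^1·(-1)^0 = +1.
v=∞: -1228063 < 0 and -2896609 < 0  ⇒  (a,b)_∞ = -1.
v=43: a=43^0·(≡41), b=43^1·(≡42) mod 43; (41|43)=+1, (42|43)=-1; (−1)^{0·1·21}·(+1)^1·(-1)^0 = +1.
v=41: a=41^0·(≡36), b=41^1·(≡26) mod 41; (36|41)=+1, (26|41)=-1; (−1)^{0·1·20}·(+1)^1·(-1)^0 = +1.
v=5: a=5^2·(≡2), b=5^-2·(≡1) mod 5; (2|5)=-1, (1|5)=+1; (−1)^{2·-2·2}·(-1)^-2·(+1)^2 = +1.
v=2: v_2(a)=-2, v_2(b)=0; units ≡ 1, 7 (mod 8); ε·ε+αω+βω = 0·1+-2·0+0·0 ≡ 0  ⇒  (a,b)_2 = +1.
v=53: a=53^1·(≡9), b=53^1·(≡42) mod 53; (9|53)=+1, (42|53)=+1; (−1)^{1·1·26}·(+1)^1·(+1)^1 = +1.
v=17: a=17^1·(≡6), b=17^0·(≡9) mod 17; (6|17)=-1, (9|17)=+1; (−1)^{1·0·8}·(-1)^0·(+1)^1 = +1.
v=47: a=47^1·(≡27), b=47^0·(≡32) mod 47; (27|47)=+1, (32|47)=+1; (−1)^{1·0·23}·(+1)^0·(+1)^1 = +1.
v=29: a=29^1·(≡25), b=29^0·(≡15) mod 29; (25|29)=+1, (15|29)=-1; (−1)^{1·0·14}·(+1)^0·(-1)^1 = -1.
|Ram(-1228063, -2896609)| = 2, even; anisotropic at {29, ∞}.

[29, inf]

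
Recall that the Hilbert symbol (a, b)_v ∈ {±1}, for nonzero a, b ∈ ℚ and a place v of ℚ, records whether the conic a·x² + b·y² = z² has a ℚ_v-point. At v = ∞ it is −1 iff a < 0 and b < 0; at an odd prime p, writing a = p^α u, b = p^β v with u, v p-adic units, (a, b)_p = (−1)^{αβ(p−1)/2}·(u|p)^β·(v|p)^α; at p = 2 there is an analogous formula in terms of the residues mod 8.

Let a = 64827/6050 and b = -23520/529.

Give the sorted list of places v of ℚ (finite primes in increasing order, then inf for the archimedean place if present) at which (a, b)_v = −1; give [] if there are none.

[2, 3]

(a, b) ≡ (6, -30) mod (ℚ^×)²; places V = {2, 3, 5, 7, 11, 23, ∞}.
(a,b)_2: α=-1, β=5; u≡3, v≡1 (mod 8); ε(u)ε(v)=1·0, αω(v)=-1·0, βω(u)=5·1; sum ≡ 1  ⇒  -1.
(a,b)_7: α=4, u≡3; β=2, v≡6 (mod 7); (3|7)=-1, (6|7)=-1; sign (−1)^0·-1^2·-1^4 = +1.
(a,b)_11: α=-2, u≡8; β=0, v≡9 (mod 11); (8|11)=-1, (9|11)=+1; sign (−1)^0·-1^0·+1^-2 = +1.
(a,b)_3: α=3, u≡2; β=1, v≡2 (mod 3); (2|3)=-1, (2|3)=-1; sign (−1)^1·-1^1·-1^3 = -1.
(a,b)_5: α=-2, u≡1; β=1, v≡4 (mod 5); (1|5)=+1, (4|5)=+1; sign (−1)^0·+1^1·+1^-2 = +1.
(a,b)_∞: sgn(6)=+, sgn(-30)=−, so +1.
(a,b)_23: α=0, u≡13; β=-2, v≡9 (mod 23); (13|23)=+1, (9|23)=+1; sign (−1)^0·+1^-2·+1^0 = +1.
Ram(6, -30) = {2, 3}; no ℚ_2-point on the conic.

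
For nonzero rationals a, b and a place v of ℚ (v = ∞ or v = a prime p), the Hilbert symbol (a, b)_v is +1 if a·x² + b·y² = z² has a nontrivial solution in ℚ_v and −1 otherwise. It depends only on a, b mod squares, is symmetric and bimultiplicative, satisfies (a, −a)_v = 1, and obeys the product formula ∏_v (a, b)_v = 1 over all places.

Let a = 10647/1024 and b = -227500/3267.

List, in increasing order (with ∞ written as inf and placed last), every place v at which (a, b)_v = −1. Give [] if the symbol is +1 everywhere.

Mod squares: a ≡ 7, b ≡ -273. Check v ∈ {∞, 2, 3, 5, 7, 11, 13}.
v=3: a=3^2·(≡1), b=3^-3·(≡2) mod 3; (1|3)=+1, (2|3)=-1; (−1)^{2·-3·1}·(+1)^-3·(-1)^2 = +1.
v=11: a=11^0·(≡10), b=11^-2·(≡7) mod 11; (10|11)=-1, (7|11)=-1; (−1)^{0·-2·5}·(-1)^-2·(-1)^0 = +1.
v=5: a=5^0·(≡3), b=5^4·(≡3) mod 5; (3|5)=-1, (3|5)=-1; (−1)^{0·4·2}·(-1)^4·(-1)^0 = +1.
v=2: v_2(a)=-10, v_2(b)=2; units ≡ 7, 7 (mod 8); ε·ε+αω+βω = 1·1+-10·0+2·0 ≡ 1  ⇒  (a,b)_2 = -1.
v=7: a=7^1·(≡1), b=7^1·(≡3) mod 7; (1|7)=+1, (3|7)=-1; (−1)^{1·1·3}·(+1)^1·(-1)^1 = +1.
v=∞: 7 > 0 and -273 < 0  ⇒  (a,b)_∞ = +1.
v=13: a=13^2·(≡5), b=13^1·(≡6) mod 13; (5|13)=-1, (6|13)=-1; (−1)^{2·1·6}·(-1)^1·(-1)^2 = -1.
(7, -273 / ℚ) ramifies at {2, 13}: a division algebra.

[2, 13]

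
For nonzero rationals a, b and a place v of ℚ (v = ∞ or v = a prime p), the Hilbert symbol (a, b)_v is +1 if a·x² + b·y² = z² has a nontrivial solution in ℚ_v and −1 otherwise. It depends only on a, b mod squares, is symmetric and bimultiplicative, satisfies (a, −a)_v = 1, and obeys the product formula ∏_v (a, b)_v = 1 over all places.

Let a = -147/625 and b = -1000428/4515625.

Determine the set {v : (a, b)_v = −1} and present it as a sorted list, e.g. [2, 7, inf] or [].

(a, b) ≡ (-3, -2067) mod (ℚ^×)²; places V = {2, 3, 5, 7, 11, 13, 17, 53, ∞}.
(a,b)_13: α=0, u≡9; β=1, v≡3 (mod 13); (9|13)=+1, (3|13)=+1; sign (−1)^0·+1^1·+1^0 = +1.
(a,b)_53: α=0, u≡23; β=1, v≡23 (mod 53); (23|53)=-1, (23|53)=-1; sign (−1)^0·-1^1·-1^0 = -1.
(a,b)_2: α=0, β=2; u≡5, v≡5 (mod 8); ε(u)ε(v)=0·0, αω(v)=0·1, βω(u)=2·1; sum ≡ 0  ⇒  +1.
(a,b)_5: α=-4, u≡3; β=-6, v≡3 (mod 5); (3|5)=-1, (3|5)=-1; sign (−1)^0·-1^-6·-1^-4 = +1.
(a,b)_7: α=2, u≡2; β=0, v≡6 (mod 7); (2|7)=+1, (6|7)=-1; sign (−1)^0·+1^0·-1^2 = +1.
(a,b)_∞: sgn(-3)=−, sgn(-2067)=−, so -1.
(a,b)_3: α=1, u≡2; β=1, v≡1 (mod 3); (2|3)=-1, (1|3)=+1; sign (−1)^1·-1^1·+1^1 = +1.
(a,b)_17: α=0, u≡7; β=-2, v≡11 (mod 17); (7|17)=-1, (11|17)=-1; sign (−1)^0·-1^-2·-1^0 = +1.
(a,b)_11: α=0, u≡2; β=2, v≡1 (mod 11); (2|11)=-1, (1|11)=+1; sign (−1)^0·-1^2·+1^0 = +1.
(-3, -2067 / ℚ) ramifies at {53, ∞}: a division algebra.

[53, inf]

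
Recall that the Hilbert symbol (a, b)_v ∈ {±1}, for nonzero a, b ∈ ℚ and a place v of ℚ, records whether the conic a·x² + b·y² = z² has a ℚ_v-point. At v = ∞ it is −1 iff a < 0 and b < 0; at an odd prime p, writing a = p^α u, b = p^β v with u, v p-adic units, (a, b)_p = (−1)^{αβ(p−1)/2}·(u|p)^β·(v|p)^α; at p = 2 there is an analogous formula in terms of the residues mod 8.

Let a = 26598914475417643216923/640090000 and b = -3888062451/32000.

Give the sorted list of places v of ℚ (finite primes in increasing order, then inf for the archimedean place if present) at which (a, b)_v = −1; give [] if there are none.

[5, 29, 43, 47]

(a, b) ≡ (43, -26667095) mod (ℚ^×)²; places V = {2, 3, 5, 7, 11, 13, 23, 29, 31, 43, 47, ∞}.
(a,b)_11: α=-2, u≡10; β=0, v≡2 (mod 11); (10|11)=-1, (2|11)=-1; sign (−1)^0·-1^0·-1^-2 = +1.
(a,b)_3: α=8, u≡1; β=6, v≡1 (mod 3); (1|3)=+1, (1|3)=+1; sign (−1)^0·+1^6·+1^8 = +1.
(a,b)_23: α=-2, u≡7; β=0, v≡18 (mod 23); (7|23)=-1, (18|23)=+1; sign (−1)^0·-1^0·+1^-2 = +1.
(a,b)_29: α=2, u≡17; β=1, v≡20 (mod 29); (17|29)=-1, (20|29)=+1; sign (−1)^0·-1^1·+1^2 = -1.
(a,b)_47: α=2, u≡29; β=1, v≡45 (mod 47); (29|47)=-1, (45|47)=-1; sign (−1)^0·-1^1·-1^2 = -1.
(a,b)_∞: sgn(43)=+, sgn(-26667095)=−, so +1.
(a,b)_13: α=4, u≡9; β=1, v≡8 (mod 13); (9|13)=+1, (8|13)=-1; sign (−1)^0·+1^1·-1^4 = +1.
(a,b)_2: α=-4, β=-8; u≡3, v≡1 (mod 8); ε(u)ε(v)=1·0, αω(v)=-4·0, βω(u)=-8·1; sum ≡ 0  ⇒  +1.
(a,b)_43: α=3, u≡10; β=1, v≡16 (mod 43); (10|43)=+1, (16|43)=+1; sign (−1)^1·+1^1·+1^3 = -1.
(a,b)_5: α=-4, u≡2; β=-3, v≡4 (mod 5); (2|5)=-1, (4|5)=+1; sign (−1)^0·-1^-3·+1^-4 = -1.
(a,b)_31: α=2, u≡24; β=0, v≡14 (mod 31); (24|31)=-1, (14|31)=+1; sign (−1)^0·-1^0·+1^2 = +1.
(a,b)_7: α=0, u≡4; β=1, v≡4 (mod 7); (4|7)=+1, (4|7)=+1; sign (−1)^0·+1^1·+1^0 = +1.
|Ram(43, -26667095)| = 4, even; anisotropic at {5, 29, 43, 47}.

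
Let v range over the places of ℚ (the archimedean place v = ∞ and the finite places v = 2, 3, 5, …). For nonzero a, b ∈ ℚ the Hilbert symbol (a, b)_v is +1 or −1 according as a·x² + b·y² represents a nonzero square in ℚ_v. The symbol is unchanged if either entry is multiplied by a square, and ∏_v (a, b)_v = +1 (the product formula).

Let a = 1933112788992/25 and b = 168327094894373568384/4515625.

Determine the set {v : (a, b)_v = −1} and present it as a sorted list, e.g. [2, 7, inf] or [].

[11, 19]

Mod squares: a ≡ 2, b ≡ 2926. Check v ∈ {∞, 2, 3, 5, 7, 11, 17, 19, 23}.
v=19: a=19^2·(≡10), b=19^3·(≡13) mod 19; (10|19)=-1, (13|19)=-1; (−1)^{2·3·9}·(-1)^3·(-1)^2 = -1.
v=17: a=17^0·(≡16), b=17^-2·(≡16) mod 17; (16|17)=+1, (16|17)=+1; (−1)^{0·-2·8}·(+1)^-2·(+1)^0 = +1.
v=5: a=5^-2·(≡2), b=5^-6·(≡1) mod 5; (2|5)=-1, (1|5)=+1; (−1)^{-2·-6·2}·(-1)^-6·(+1)^-2 = +1.
v=7: a=7^4·(≡2), b=7^3·(≡5) mod 7; (2|7)=+1, (5|7)=-1; (−1)^{4·3·3}·(+1)^3·(-1)^4 = +1.
v=3: a=3^2·(≡2), b=3^8·(≡1) mod 3; (2|3)=-1, (1|3)=+1; (−1)^{2·8·1}·(-1)^8·(+1)^2 = +1.
v=∞: 2 > 0 and 2926 > 0  ⇒  (a,b)_∞ = +1.
v=11: a=11^2·(≡8), b=11^5·(≡6) mod 11; (8|11)=-1, (6|11)=-1; (−1)^{2·5·5}·(-1)^5·(-1)^2 = -1.
v=23: a=23^0·(≡1), b=23^2·(≡20) mod 23; (1|23)=+1, (20|23)=-1; (−1)^{0·2·11}·(+1)^2·(-1)^0 = +1.
v=2: v_2(a)=11, v_2(b)=7; units ≡ 1, 7 (mod 8); ε·ε+αω+βω = 0·1+11·0+7·0 ≡ 0  ⇒  (a,b)_2 = +1.
|Ram(2, 2926)| = 2, even; anisotropic at {11, 19}.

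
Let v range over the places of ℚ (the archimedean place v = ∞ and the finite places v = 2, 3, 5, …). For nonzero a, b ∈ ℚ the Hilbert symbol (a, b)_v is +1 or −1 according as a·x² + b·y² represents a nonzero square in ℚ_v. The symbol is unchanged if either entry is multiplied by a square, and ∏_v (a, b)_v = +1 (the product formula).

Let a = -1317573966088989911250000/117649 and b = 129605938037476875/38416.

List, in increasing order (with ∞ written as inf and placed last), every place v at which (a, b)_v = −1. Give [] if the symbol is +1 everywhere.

[2, 5, 23, 29]

(a, b) ≡ (-32045, 667) mod (ℚ^×)²; places V = {2, 3, 5, 7, 13, 17, 23, 29, ∞}.
(a,b)_7: α=-6, u≡4; β=-4, v≡1 (mod 7); (4|7)=+1, (1|7)=+1; sign (−1)^0·+1^-4·+1^-6 = +1.
(a,b)_29: α=5, u≡27; β=5, v≡16 (mod 29); (27|29)=-1, (16|29)=+1; sign (−1)^0·-1^5·+1^5 = -1.
(a,b)_5: α=7, u≡4; β=4, v≡3 (mod 5); (4|5)=+1, (3|5)=-1; sign (−1)^0·+1^4·-1^7 = -1.
(a,b)_3: α=2, u≡1; β=2, v≡1 (mod 3); (1|3)=+1, (1|3)=+1; sign (−1)^0·+1^2·+1^2 = +1.
(a,b)_∞: sgn(-32045)=−, sgn(667)=+, so +1.
(a,b)_13: α=3, u≡2; β=2, v≡12 (mod 13); (2|13)=-1, (12|13)=+1; sign (−1)^0·-1^2·+1^3 = +1.
(a,b)_23: α=2, u≡11; β=1, v≡6 (mod 23); (11|23)=-1, (6|23)=+1; sign (−1)^0·-1^1·+1^2 = -1.
(a,b)_17: α=3, u≡2; β=2, v≡8 (mod 17); (2|17)=+1, (8|17)=+1; sign (−1)^0·+1^2·+1^3 = +1.
(a,b)_2: α=4, β=-4; u≡3, v≡3 (mod 8); ε(u)ε(v)=1·1, αω(v)=4·1, βω(u)=-4·1; sum ≡ 1  ⇒  -1.
(-32045, 667 / ℚ) ramifies at {2, 5, 23, 29}: a division algebra.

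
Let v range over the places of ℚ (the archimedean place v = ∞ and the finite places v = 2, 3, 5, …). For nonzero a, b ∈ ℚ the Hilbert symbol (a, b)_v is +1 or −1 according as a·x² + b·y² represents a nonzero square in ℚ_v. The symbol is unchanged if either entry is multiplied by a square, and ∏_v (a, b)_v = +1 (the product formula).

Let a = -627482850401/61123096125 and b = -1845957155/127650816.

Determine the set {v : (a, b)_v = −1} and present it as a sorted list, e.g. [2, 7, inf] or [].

[2, inf]

(a, b) ≡ (-85405, -2945) mod (ℚ^×)²; places V = {2, 3, 5, 7, 11, 13, 17, 19, 29, 31, ∞}.
(a,b)_3: α=-10, u≡2; β=-8, v≡1 (mod 3); (2|3)=-1, (1|3)=+1; sign (−1)^0·-1^-8·+1^-10 = +1.
(a,b)_31: α=1, u≡8; β=1, v≡15 (mod 31); (8|31)=+1, (15|31)=-1; sign (−1)^1·+1^1·-1^1 = +1.
(a,b)_29: α=3, u≡1; β=2, v≡25 (mod 29); (1|29)=+1, (25|29)=+1; sign (−1)^0·+1^2·+1^3 = +1.
(a,b)_5: α=-3, u≡1; β=1, v≡4 (mod 5); (1|5)=+1, (4|5)=+1; sign (−1)^0·+1^1·+1^-3 = +1.
(a,b)_17: α=0, u≡14; β=2, v≡13 (mod 17); (14|17)=-1, (13|17)=+1; sign (−1)^0·-1^2·+1^0 = +1.
(a,b)_2: α=0, β=-10; u≡3, v≡7 (mod 8); ε(u)ε(v)=1·1, αω(v)=0·0, βω(u)=-10·1; sum ≡ 1  ⇒  -1.
(a,b)_∞: sgn(-85405)=−, sgn(-2945)=−, so -1.
(a,b)_11: α=2, u≡8; β=0, v≡5 (mod 11); (8|11)=-1, (5|11)=+1; sign (−1)^0·-1^0·+1^2 = +1.
(a,b)_19: α=3, u≡14; β=-1, v≡17 (mod 19); (14|19)=-1, (17|19)=+1; sign (−1)^1·-1^-1·+1^3 = +1.
(a,b)_13: α=-2, u≡8; β=0, v≡7 (mod 13); (8|13)=-1, (7|13)=-1; sign (−1)^0·-1^0·-1^-2 = +1.
(a,b)_7: α=-2, u≡2; β=2, v≡2 (mod 7); (2|7)=+1, (2|7)=+1; sign (−1)^0·+1^2·+1^-2 = +1.
(-85405, -2945 / ℚ) ramifies at {2, ∞}: a division algebra.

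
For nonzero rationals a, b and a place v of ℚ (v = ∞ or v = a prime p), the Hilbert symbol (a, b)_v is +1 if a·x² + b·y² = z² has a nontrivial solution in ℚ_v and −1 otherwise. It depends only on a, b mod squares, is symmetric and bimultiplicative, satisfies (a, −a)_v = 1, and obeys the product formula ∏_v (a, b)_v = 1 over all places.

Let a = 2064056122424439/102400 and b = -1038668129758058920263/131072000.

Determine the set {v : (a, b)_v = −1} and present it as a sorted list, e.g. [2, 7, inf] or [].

[11, 19]

Mod squares: a ≡ 8151, b ≡ -111435. Check v ∈ {∞, 2, 3, 5, 11, 13, 17, 19, 23}.
v=13: a=13^3·(≡3), b=13^4·(≡9) mod 13; (3|13)=+1, (9|13)=+1; (−1)^{3·4·6}·(+1)^4·(+1)^3 = +1.
v=23: a=23^2·(≡12), b=23^3·(≡9) mod 23; (12|23)=+1, (9|23)=+1; (−1)^{2·3·11}·(+1)^3·(+1)^2 = +1.
v=5: a=5^-2·(≡4), b=5^-3·(≡2) mod 5; (4|5)=+1, (2|5)=-1; (−1)^{-2·-3·2}·(+1)^-3·(-1)^-2 = +1.
v=17: a=17^2·(≡1), b=17^3·(≡6) mod 17; (1|17)=+1, (6|17)=-1; (−1)^{2·3·8}·(+1)^3·(-1)^2 = +1.
v=19: a=19^1·(≡7), b=19^1·(≡17) mod 19; (7|19)=+1, (17|19)=+1; (−1)^{1·1·9}·(+1)^1·(+1)^1 = -1.
v=11: a=11^3·(≡5), b=11^4·(≡8) mod 11; (5|11)=+1, (8|11)=-1; (−1)^{3·4·5}·(+1)^4·(-1)^3 = -1.
v=2: v_2(a)=-12, v_2(b)=-20; units ≡ 7, 5 (mod 8); ε·ε+αω+βω = 1·0+-12·1+-20·0 ≡ 0  ⇒  (a,b)_2 = +1.
v=3: a=3^5·(≡2), b=3^7·(≡1) mod 3; (2|3)=-1, (1|3)=+1; (−1)^{5·7·1}·(-1)^7·(+1)^5 = +1.
v=∞: 8151 > 0 and -111435 < 0  ⇒  (a,b)_∞ = +1.
(8151, -111435 / ℚ) ramifies at {11, 19}: a division algebra.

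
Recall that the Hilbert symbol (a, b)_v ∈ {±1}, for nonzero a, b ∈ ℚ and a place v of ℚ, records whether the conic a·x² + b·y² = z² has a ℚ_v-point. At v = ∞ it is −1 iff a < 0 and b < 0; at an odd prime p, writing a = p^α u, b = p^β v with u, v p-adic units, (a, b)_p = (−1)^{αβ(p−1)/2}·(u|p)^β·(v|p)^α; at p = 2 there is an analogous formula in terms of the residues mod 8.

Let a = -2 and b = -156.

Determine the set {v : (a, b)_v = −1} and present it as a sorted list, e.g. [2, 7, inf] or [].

[13, inf]

(a, b) ≡ (-2, -39) mod (ℚ^×)²; places V = {2, 3, 13, ∞}.
(a,b)_∞: sgn(-2)=−, sgn(-39)=−, so -1.
(a,b)_2: α=1, β=2; u≡7, v≡1 (mod 8); ε(u)ε(v)=1·0, αω(v)=1·0, βω(u)=2·0; sum ≡ 0  ⇒  +1.
(a,b)_13: α=0, u≡11; β=1, v≡1 (mod 13); (11|13)=-1, (1|13)=+1; sign (−1)^0·-1^1·+1^0 = -1.
(a,b)_3: α=0, u≡1; β=1, v≡2 (mod 3); (1|3)=+1, (2|3)=-1; sign (−1)^0·+1^1·-1^0 = +1.
(-2, -39 / ℚ) ramifies at {13, ∞}: a division algebra.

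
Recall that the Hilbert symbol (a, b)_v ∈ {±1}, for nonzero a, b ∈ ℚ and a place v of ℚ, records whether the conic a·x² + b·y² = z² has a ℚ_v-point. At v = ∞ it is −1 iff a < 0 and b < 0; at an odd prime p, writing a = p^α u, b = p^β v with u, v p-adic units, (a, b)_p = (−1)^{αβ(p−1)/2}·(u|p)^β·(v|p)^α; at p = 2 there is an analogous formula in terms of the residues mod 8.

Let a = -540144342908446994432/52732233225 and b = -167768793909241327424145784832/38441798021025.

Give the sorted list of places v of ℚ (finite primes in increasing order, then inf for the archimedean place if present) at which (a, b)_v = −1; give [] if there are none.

[23, inf]

(a, b) ≡ (-23, -377) mod (ℚ^×)²; places V = {2, 3, 5, 7, 11, 13, 19, 23, 29, 31, ∞}.
(a,b)_5: α=-2, u≡2; β=-2, v≡3 (mod 5); (2|5)=-1, (3|5)=-1; sign (−1)^0·-1^-2·-1^-2 = +1.
(a,b)_29: α=2, u≡6; β=5, v≡4 (mod 29); (6|29)=+1, (4|29)=+1; sign (−1)^0·+1^5·+1^2 = +1.
(a,b)_2: α=12, β=16; u≡1, v≡7 (mod 8); ε(u)ε(v)=0·1, αω(v)=12·0, βω(u)=16·0; sum ≡ 0  ⇒  +1.
(a,b)_31: α=4, u≡8; β=6, v≡29 (mod 31); (8|31)=+1, (29|31)=-1; sign (−1)^0·+1^6·-1^4 = +1.
(a,b)_11: α=2, u≡8; β=2, v≡7 (mod 11); (8|11)=-1, (7|11)=-1; sign (−1)^0·-1^2·-1^2 = +1.
(a,b)_7: α=-2, u≡3; β=-2, v≡1 (mod 7); (3|7)=-1, (1|7)=+1; sign (−1)^0·-1^-2·+1^-2 = +1.
(a,b)_23: α=1, u≡17; β=2, v≡21 (mod 23); (17|23)=-1, (21|23)=-1; sign (−1)^0·-1^2·-1^1 = -1.
(a,b)_13: α=2, u≡3; β=3, v≡4 (mod 13); (3|13)=+1, (4|13)=+1; sign (−1)^0·+1^3·+1^2 = +1.
(a,b)_∞: sgn(-23)=−, sgn(-377)=−, so -1.
(a,b)_19: α=2, u≡14; β=0, v≡8 (mod 19); (14|19)=-1, (8|19)=-1; sign (−1)^0·-1^0·-1^2 = +1.
(a,b)_3: α=-16, u≡1; β=-22, v≡1 (mod 3); (1|3)=+1, (1|3)=+1; sign (−1)^0·+1^-22·+1^-16 = +1.
Ram(-23, -377) = {23, ∞}; no ℚ_23-point on the conic.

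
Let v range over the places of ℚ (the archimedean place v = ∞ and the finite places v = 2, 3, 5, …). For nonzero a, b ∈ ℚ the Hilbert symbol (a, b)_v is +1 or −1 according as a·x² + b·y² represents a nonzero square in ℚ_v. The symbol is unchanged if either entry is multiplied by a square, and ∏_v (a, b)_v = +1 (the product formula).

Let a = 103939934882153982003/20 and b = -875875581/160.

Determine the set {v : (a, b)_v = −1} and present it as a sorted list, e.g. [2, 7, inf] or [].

[2, 17, 23, 37]

Mod squares: a ≡ 72335, b ≡ -1012690. Check v ∈ {∞, 2, 3, 5, 7, 17, 23, 31, 37}.
v=37: a=37^3·(≡6), b=37^1·(≡27) mod 37; (6|37)=-1, (27|37)=+1; (−1)^{3·1·18}·(-1)^1·(+1)^3 = -1.
v=23: a=23^3·(≡20), b=23^1·(≡10) mod 23; (20|23)=-1, (10|23)=-1; (−1)^{3·1·11}·(-1)^1·(-1)^3 = -1.
v=2: v_2(a)=-2, v_2(b)=-5; units ≡ 7, 7 (mod 8); ε·ε+αω+βω = 1·1+-2·0+-5·0 ≡ 1  ⇒  (a,b)_2 = -1.
v=∞: 72335 > 0 and -1012690 < 0  ⇒  (a,b)_∞ = +1.
v=5: a=5^-1·(≡2), b=5^-1·(≡2) mod 5; (2|5)=-1, (2|5)=-1; (−1)^{-1·-1·2}·(-1)^-1·(-1)^-1 = +1.
v=17: a=17^3·(≡12), b=17^1·(≡4) mod 17; (12|17)=-1, (4|17)=+1; (−1)^{3·1·8}·(-1)^1·(+1)^3 = -1.
v=31: a=31^2·(≡15), b=31^2·(≡2) mod 31; (15|31)=-1, (2|31)=+1; (−1)^{2·2·15}·(-1)^2·(+1)^2 = +1.
v=3: a=3^6·(≡2), b=3^2·(≡2) mod 3; (2|3)=-1, (2|3)=-1; (−1)^{6·2·1}·(-1)^2·(-1)^6 = +1.
v=7: a=7^2·(≡2), b=7^1·(≡6) mod 7; (2|7)=+1, (6|7)=-1; (−1)^{2·1·3}·(+1)^1·(-1)^2 = +1.
Ram(72335, -1012690) = {2, 17, 23, 37}; no ℚ_2-point on the conic.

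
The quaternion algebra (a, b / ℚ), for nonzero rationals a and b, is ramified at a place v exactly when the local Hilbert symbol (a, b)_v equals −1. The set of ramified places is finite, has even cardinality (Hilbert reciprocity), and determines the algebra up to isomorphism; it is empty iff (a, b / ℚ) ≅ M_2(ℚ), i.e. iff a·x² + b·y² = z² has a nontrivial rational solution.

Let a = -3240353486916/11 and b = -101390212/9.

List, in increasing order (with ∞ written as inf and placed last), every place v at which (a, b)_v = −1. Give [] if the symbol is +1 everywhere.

(a, b) ≡ (-65444379, -517297) mod (ℚ^×)²; places V = {2, 3, 7, 11, 13, 19, 31, 37, 41, ∞}.
(a,b)_∞: sgn(-65444379)=−, sgn(-517297)=−, so -1.
(a,b)_2: α=2, β=2; u≡5, v≡7 (mod 8); ε(u)ε(v)=0·1, αω(v)=2·0, βω(u)=2·1; sum ≡ 0  ⇒  +1.
(a,b)_37: α=1, u≡22; β=1, v≡2 (mod 37); (22|37)=-1, (2|37)=-1; sign (−1)^0·-1^1·-1^1 = +1.
(a,b)_31: α=1, u≡15; β=1, v≡21 (mod 31); (15|31)=-1, (21|31)=-1; sign (−1)^1·-1^1·-1^1 = -1.
(a,b)_3: α=5, u≡1; β=-2, v≡2 (mod 3); (1|3)=+1, (2|3)=-1; sign (−1)^0·+1^-2·-1^5 = -1.
(a,b)_13: α=1, u≡11; β=0, v≡10 (mod 13); (11|13)=-1, (10|13)=+1; sign (−1)^0·-1^0·+1^1 = +1.
(a,b)_41: α=2, u≡11; β=1, v≡30 (mod 41); (11|41)=-1, (30|41)=-1; sign (−1)^0·-1^1·-1^2 = -1.
(a,b)_7: α=1, u≡3; β=2, v≡6 (mod 7); (3|7)=-1, (6|7)=-1; sign (−1)^0·-1^2·-1^1 = -1.
(a,b)_19: α=1, u≡10; β=0, v≡17 (mod 19); (10|19)=-1, (17|19)=+1; sign (−1)^0·-1^0·+1^1 = +1.
(a,b)_11: α=-1, u≡4; β=1, v≡9 (mod 11); (4|11)=+1, (9|11)=+1; sign (−1)^1·+1^1·+1^-1 = -1.
|Ram(-65444379, -517297)| = 6, even; anisotropic at {3, 7, 11, 31, 41, ∞}.

[3, 7, 11, 31, 41, inf]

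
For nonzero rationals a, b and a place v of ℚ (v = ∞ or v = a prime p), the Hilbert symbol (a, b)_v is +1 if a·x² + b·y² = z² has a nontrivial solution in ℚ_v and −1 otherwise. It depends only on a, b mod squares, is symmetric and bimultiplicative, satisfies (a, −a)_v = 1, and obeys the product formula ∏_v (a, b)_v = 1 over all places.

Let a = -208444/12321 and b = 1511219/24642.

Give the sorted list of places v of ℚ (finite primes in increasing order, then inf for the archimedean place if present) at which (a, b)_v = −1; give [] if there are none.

(a, b) ≡ (-31, 1798) mod (ℚ^×)²; places V = {2, 3, 29, 31, 37, 41, ∞}.
(a,b)_2: α=2, β=-1; u≡1, v≡3 (mod 8); ε(u)ε(v)=0·1, αω(v)=2·1, βω(u)=-1·0; sum ≡ 0  ⇒  +1.
(a,b)_∞: sgn(-31)=−, sgn(1798)=+, so +1.
(a,b)_37: α=-2, u≡18; β=-2, v≡18 (mod 37); (18|37)=-1, (18|37)=-1; sign (−1)^0·-1^-2·-1^-2 = +1.
(a,b)_3: α=-2, u≡2; β=-2, v≡1 (mod 3); (2|3)=-1, (1|3)=+1; sign (−1)^0·-1^-2·+1^-2 = +1.
(a,b)_31: α=1, u≡29; β=1, v≡15 (mod 31); (29|31)=-1, (15|31)=-1; sign (−1)^1·-1^1·-1^1 = -1.
(a,b)_41: α=2, u≡39; β=2, v≡38 (mod 41); (39|41)=+1, (38|41)=-1; sign (−1)^0·+1^2·-1^2 = +1.
(a,b)_29: α=0, u≡27; β=1, v≡22 (mod 29); (27|29)=-1, (22|29)=+1; sign (−1)^0·-1^1·+1^0 = -1.
(-31, 1798 / ℚ) ramifies at {29, 31}: a division algebra.

[29, 31]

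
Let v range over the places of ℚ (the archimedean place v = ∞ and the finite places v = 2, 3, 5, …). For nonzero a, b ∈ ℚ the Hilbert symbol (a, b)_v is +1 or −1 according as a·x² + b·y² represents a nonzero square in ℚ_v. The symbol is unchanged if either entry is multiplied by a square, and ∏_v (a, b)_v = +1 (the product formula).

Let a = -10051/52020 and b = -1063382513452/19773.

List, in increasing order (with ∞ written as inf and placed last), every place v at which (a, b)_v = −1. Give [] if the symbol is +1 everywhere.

[7, 17, 23, inf]

(a, b) ≡ (-95, -676039) mod (ℚ^×)²; places V = {2, 3, 5, 7, 13, 17, 19, 23, ∞}.
(a,b)_3: α=-2, u≡1; β=-2, v≡2 (mod 3); (1|3)=+1, (2|3)=-1; sign (−1)^0·+1^-2·-1^-2 = +1.
(a,b)_23: α=2, u≡7; β=1, v≡12 (mod 23); (7|23)=-1, (12|23)=+1; sign (−1)^0·-1^1·+1^2 = -1.
(a,b)_7: α=0, u≡5; β=3, v≡4 (mod 7); (5|7)=-1, (4|7)=+1; sign (−1)^0·-1^3·+1^0 = -1.
(a,b)_19: α=1, u≡8; β=3, v≡4 (mod 19); (8|19)=-1, (4|19)=+1; sign (−1)^1·-1^3·+1^1 = +1.
(a,b)_2: α=-2, β=2; u≡1, v≡1 (mod 8); ε(u)ε(v)=0·0, αω(v)=-2·0, βω(u)=2·0; sum ≡ 0  ⇒  +1.
(a,b)_13: α=0, u≡9; β=-3, v≡3 (mod 13); (9|13)=+1, (3|13)=+1; sign (−1)^0·+1^-3·+1^0 = +1.
(a,b)_∞: sgn(-95)=−, sgn(-676039)=−, so -1.
(a,b)_5: α=-1, u≡1; β=0, v≡1 (mod 5); (1|5)=+1, (1|5)=+1; sign (−1)^0·+1^0·+1^-1 = +1.
(a,b)_17: α=-2, u≡3; β=3, v≡1 (mod 17); (3|17)=-1, (1|17)=+1; sign (−1)^0·-1^3·+1^-2 = -1.
(-95, -676039 / ℚ) ramifies at {7, 17, 23, ∞}: a division algebra.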